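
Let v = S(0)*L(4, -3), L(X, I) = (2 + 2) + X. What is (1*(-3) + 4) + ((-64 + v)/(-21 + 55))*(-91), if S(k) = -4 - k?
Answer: 4385/17 ≈ 257.94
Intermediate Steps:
L(X, I) = 4 + X
v = -32 (v = (-4 - 1*0)*(4 + 4) = (-4 + 0)*8 = -4*8 = -32)
(1*(-3) + 4) + ((-64 + v)/(-21 + 55))*(-91) = (1*(-3) + 4) + ((-64 - 32)/(-21 + 55))*(-91) = (-3 + 4) - 96/34*(-91) = 1 - 96*1/34*(-91) = 1 - 48/17*(-91) = 1 + 4368/17 = 4385/17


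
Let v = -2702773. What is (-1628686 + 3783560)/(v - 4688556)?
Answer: -2154874/7391329 ≈ -0.29154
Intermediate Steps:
(-1628686 + 3783560)/(v - 4688556) = (-1628686 + 3783560)/(-2702773 - 4688556) = 2154874/(-7391329) = 2154874*(-1/7391329) = -2154874/7391329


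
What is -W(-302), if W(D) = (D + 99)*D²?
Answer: 18514412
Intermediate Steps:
W(D) = D²*(99 + D) (W(D) = (99 + D)*D² = D²*(99 + D))
-W(-302) = -(-302)²*(99 - 302) = -91204*(-203) = -1*(-18514412) = 18514412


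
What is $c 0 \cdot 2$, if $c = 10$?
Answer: $0$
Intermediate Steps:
$c 0 \cdot 2 = 10 \cdot 0 \cdot 2 = 0 \cdot 2 = 0$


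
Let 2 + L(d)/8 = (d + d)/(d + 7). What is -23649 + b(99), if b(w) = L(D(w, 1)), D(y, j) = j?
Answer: -23663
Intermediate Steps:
L(d) = -16 + 16*d/(7 + d) (L(d) = -16 + 8*((d + d)/(d + 7)) = -16 + 8*((2*d)/(7 + d)) = -16 + 8*(2*d/(7 + d)) = -16 + 16*d/(7 + d))
b(w) = -14 (b(w) = -112/(7 + 1) = -112/8 = -112*1/8 = -14)
-23649 + b(99) = -23649 - 14 = -23663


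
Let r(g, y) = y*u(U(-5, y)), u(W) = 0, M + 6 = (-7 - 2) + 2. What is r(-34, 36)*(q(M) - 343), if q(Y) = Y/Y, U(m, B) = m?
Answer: 0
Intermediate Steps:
M = -13 (M = -6 + ((-7 - 2) + 2) = -6 + (-9 + 2) = -6 - 7 = -13)
q(Y) = 1
r(g, y) = 0 (r(g, y) = y*0 = 0)
r(-34, 36)*(q(M) - 343) = 0*(1 - 343) = 0*(-342) = 0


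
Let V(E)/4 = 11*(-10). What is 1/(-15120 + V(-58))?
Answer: -1/15560 ≈ -6.4267e-5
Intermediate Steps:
V(E) = -440 (V(E) = 4*(11*(-10)) = 4*(-110) = -440)
1/(-15120 + V(-58)) = 1/(-15120 - 440) = 1/(-15560) = -1/15560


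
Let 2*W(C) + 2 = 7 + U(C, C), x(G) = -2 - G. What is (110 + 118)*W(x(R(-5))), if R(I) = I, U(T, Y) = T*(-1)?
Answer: 228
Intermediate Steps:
U(T, Y) = -T
W(C) = 5/2 - C/2 (W(C) = -1 + (7 - C)/2 = -1 + (7/2 - C/2) = 5/2 - C/2)
(110 + 118)*W(x(R(-5))) = (110 + 118)*(5/2 - (-2 - 1*(-5))/2) = 228*(5/2 - (-2 + 5)/2) = 228*(5/2 - ½*3) = 228*(5/2 - 3/2) = 228*1 = 228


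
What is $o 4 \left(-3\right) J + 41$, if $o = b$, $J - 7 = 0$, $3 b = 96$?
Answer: $-2647$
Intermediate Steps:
$b = 32$ ($b = \frac{1}{3} \cdot 96 = 32$)
$J = 7$ ($J = 7 + 0 = 7$)
$o = 32$
$o 4 \left(-3\right) J + 41 = 32 \cdot 4 \left(-3\right) 7 + 41 = 32 \left(\left(-12\right) 7\right) + 41 = 32 \left(-84\right) + 41 = -2688 + 41 = -2647$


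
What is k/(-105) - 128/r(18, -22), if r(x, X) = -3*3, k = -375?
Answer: 1121/63 ≈ 17.794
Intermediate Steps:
r(x, X) = -9
k/(-105) - 128/r(18, -22) = -375/(-105) - 128/(-9) = -375*(-1/105) - 128*(-⅑) = 25/7 + 128/9 = 1121/63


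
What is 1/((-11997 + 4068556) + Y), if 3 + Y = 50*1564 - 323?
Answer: 1/4134433 ≈ 2.4187e-7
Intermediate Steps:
Y = 77874 (Y = -3 + (50*1564 - 323) = -3 + (78200 - 323) = -3 + 77877 = 77874)
1/((-11997 + 4068556) + Y) = 1/((-11997 + 4068556) + 77874) = 1/(4056559 + 77874) = 1/4134433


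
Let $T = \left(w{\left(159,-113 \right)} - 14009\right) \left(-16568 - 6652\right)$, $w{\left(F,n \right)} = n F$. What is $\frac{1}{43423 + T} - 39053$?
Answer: $- \frac{28997873462578}{742526143} \approx -39053.0$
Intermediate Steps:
$w{\left(F,n \right)} = F n$
$T = 742482720$ ($T = \left(159 \left(-113\right) - 14009\right) \left(-16568 - 6652\right) = \left(-17967 - 14009\right) \left(-23220\right) = \left(-31976\right) \left(-23220\right) = 742482720$)
$\frac{1}{43423 + T} - 39053 = \frac{1}{43423 + 742482720} - 39053 = \frac{1}{742526143} - 39053 = - \frac{28997873462578}{742526143}$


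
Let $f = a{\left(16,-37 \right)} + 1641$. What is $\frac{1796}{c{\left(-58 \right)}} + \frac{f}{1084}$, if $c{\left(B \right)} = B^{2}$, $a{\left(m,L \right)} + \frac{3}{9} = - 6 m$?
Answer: $\frac{2678671}{1367466} \approx 1.9589$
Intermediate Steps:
$a{\left(m,L \right)} = - \frac{1}{3} - 6 m$
$f = \frac{4634}{3}$ ($f = \left(- \frac{1}{3} - 96\right) + 1641 = - \frac{289}{3} + 1641 = \frac{4634}{3} \approx 1544.7$)
$\frac{1796}{c{\left(-58 \right)}} + \frac{f}{1084} = \frac{1796}{\left(-58\right)^{2}} + \frac{4634}{3 \cdot 1084} = \frac{1796}{3364} + \frac{4634}{3} \cdot \frac{1}{1084} = 1796 \cdot \frac{1}{3364} + \frac{2317}{1626} = \frac{449}{841} + \frac{2317}{1626} = \frac{2678671}{1367466}$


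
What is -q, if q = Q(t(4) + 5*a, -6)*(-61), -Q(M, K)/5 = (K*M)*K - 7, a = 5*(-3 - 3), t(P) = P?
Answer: 1605215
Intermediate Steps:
a = -30 (a = 5*(-6) = -30)
Q(M, K) = 35 - 5*M*K² (Q(M, K) = -5*((K*M)*K - 7) = -5*(M*K² - 7) = -5*(-7 + M*K²) = 35 - 5*M*K²)
q = -1605215 (q = (35 - 5*(4 + 5*(-30))*(-6)²)*(-61) = (35 - 5*(4 - 150)*36)*(-61) = (35 - 5*(-146)*36)*(-61) = (35 + 26280)*(-61) = 26315*(-61) = -1605215)
-q = -1*(-1605215) = 1605215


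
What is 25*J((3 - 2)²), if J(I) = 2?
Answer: 50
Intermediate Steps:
25*J((3 - 2)²) = 25*2 = 50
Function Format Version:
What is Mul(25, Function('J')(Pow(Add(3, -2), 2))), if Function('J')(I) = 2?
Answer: 50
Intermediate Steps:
Mul(25, Function('J')(Pow(Add(3, -2), 2))) = Mul(25, 2) = 50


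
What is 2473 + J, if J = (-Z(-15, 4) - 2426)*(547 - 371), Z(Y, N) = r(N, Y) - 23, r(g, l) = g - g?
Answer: -420455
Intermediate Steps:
r(g, l) = 0
Z(Y, N) = -23 (Z(Y, N) = 0 - 23 = -23)
J = -422928 (J = (-1*(-23) - 2426)*(547 - 371) = (23 - 2426)*176 = -2403*176 = -422928)
2473 + J = 2473 - 422928 = -420455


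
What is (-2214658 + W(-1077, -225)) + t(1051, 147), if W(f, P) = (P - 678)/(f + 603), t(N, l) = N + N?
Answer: -349583547/158 ≈ -2.2126e+6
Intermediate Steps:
t(N, l) = 2*N
W(f, P) = (-678 + P)/(603 + f)
(-2214658 + W(-1077, -225)) + t(1051, 147) = (-2214658 + (-678 - 225)/(603 - 1077)) + 2*1051 = (-2214658 - 903/(-474)) + 2102 = (-2214658 - 1/474*(-903)) + 2102 = (-2214658 + 301/158) + 2102 = -349915663/158 + 2102 = -349583547/158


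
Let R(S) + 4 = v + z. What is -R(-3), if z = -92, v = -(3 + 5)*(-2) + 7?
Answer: 73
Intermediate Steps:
v = 23 (v = -1*8*(-2) + 7 = -8*(-2) + 7 = 16 + 7 = 23)
R(S) = -73 (R(S) = -4 + (23 - 92) = -4 - 69 = -73)
-R(-3) = -1*(-73) = 73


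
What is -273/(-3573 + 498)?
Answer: 91/1025 ≈ 0.088781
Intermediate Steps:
-273/(-3573 + 498) = -273/(-3075) = -273*(-1/3075) = 91/1025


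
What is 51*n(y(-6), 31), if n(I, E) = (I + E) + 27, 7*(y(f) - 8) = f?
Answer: 23256/7 ≈ 3322.3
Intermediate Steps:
y(f) = 8 + f/7
n(I, E) = 27 + E + I (n(I, E) = (E + I) + 27 = 27 + E + I)
51*n(y(-6), 31) = 51*(27 + 31 + (8 + (⅐)*(-6))) = 51*(27 + 31 + (8 - 6/7)) = 51*(27 + 31 + 50/7) = 51*(456/7) = 23256/7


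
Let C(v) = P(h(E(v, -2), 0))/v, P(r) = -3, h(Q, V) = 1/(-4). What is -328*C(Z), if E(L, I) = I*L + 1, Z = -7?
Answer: -984/7 ≈ -140.57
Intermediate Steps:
E(L, I) = 1 + I*L
h(Q, V) = -1/4
C(v) = -3/v
-328*C(Z) = -(-984)/(-7) = -(-984)*(-1)/7 = -328*3/7 = -984/7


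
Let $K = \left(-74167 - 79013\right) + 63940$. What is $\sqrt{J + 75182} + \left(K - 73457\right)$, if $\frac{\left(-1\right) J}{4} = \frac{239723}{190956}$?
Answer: $-162697 + \frac{5 \sqrt{6853169805789}}{47739} \approx -1.6242 \cdot 10^{5}$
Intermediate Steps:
$K = -89240$ ($K = -153180 + 63940 = -89240$)
$J = - \frac{239723}{47739}$ ($J = - 4 \cdot \frac{239723}{190956} = - 4 \cdot 239723 \cdot \frac{1}{190956} = \left(-4\right) \frac{239723}{190956} = - \frac{239723}{47739} \approx -5.0215$)
$\sqrt{J + 75182} + \left(K - 73457\right) = \sqrt{- \frac{239723}{47739} + 75182} - 162697 = \sqrt{\frac{3588873775}{47739}} - 162697 = \frac{5 \sqrt{6853169805789}}{47739} - 162697 = -162697 + \frac{5 \sqrt{6853169805789}}{47739}$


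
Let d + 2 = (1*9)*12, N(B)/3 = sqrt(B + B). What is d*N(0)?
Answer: 0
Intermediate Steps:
N(B) = 3*sqrt(2)*sqrt(B) (N(B) = 3*sqrt(B + B) = 3*sqrt(2*B) = 3*(sqrt(2)*sqrt(B)) = 3*sqrt(2)*sqrt(B))
d = 106 (d = -2 + (1*9)*12 = -2 + 9*12 = -2 + 108 = 106)
d*N(0) = 106*(3*sqrt(2)*sqrt(0)) = 106*(3*sqrt(2)*0) = 106*0 = 0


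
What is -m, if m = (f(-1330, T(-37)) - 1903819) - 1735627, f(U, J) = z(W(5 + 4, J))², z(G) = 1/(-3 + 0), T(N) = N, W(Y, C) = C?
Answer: 32755013/9 ≈ 3.6394e+6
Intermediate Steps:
z(G) = -⅓ (z(G) = 1/(-3) = -⅓)
f(U, J) = ⅑ (f(U, J) = (-⅓)² = ⅑)
m = -32755013/9 (m = (⅑ - 1903819) - 1735627 = -17134370/9 - 1735627 = -32755013/9 ≈ -3.6394e+6)
-m = -1*(-32755013/9) = 32755013/9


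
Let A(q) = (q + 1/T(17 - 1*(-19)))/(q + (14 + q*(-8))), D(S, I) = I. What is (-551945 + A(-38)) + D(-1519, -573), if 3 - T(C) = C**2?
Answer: -40006733171/72408 ≈ -5.5252e+5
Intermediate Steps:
T(C) = 3 - C**2
A(q) = (-1/1293 + q)/(14 - 7*q) (A(q) = (q + 1/(3 - (17 - 1*(-19))**2))/(q + (14 + q*(-8))) = (q + 1/(3 - (17 + 19)**2))/(q + (14 - 8*q)) = (q + 1/(3 - 1*36**2))/(14 - 7*q) = (q + 1/(3 - 1*1296))/(14 - 7*q) = (q + 1/(3 - 1296))/(14 - 7*q) = (q + 1/(-1293))/(14 - 7*q) = (q - 1/1293)/(14 - 7*q) = (-1/1293 + q)/(14 - 7*q))
(-551945 + A(-38)) + D(-1519, -573) = (-551945 + (1 - 1293*(-38))/(9051*(-2 - 38))) - 573 = (-551945 + (1/9051)*(1 + 49134)/(-40)) - 573 = (-551945 + (1/9051)*(-1/40)*49135) - 573 = (-551945 - 9827/72408) - 573 = -39965243387/72408 - 573 = -40006733171/72408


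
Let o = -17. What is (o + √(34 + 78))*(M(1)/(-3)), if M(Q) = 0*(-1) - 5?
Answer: -85/3 + 20*√7/3 ≈ -10.695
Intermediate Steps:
M(Q) = -5 (M(Q) = 0 - 5 = -5)
(o + √(34 + 78))*(M(1)/(-3)) = (-17 + √(34 + 78))*(-5/(-3)) = (-17 + √112)*(-5*(-⅓)) = (-17 + 4*√7)*(5/3) = -85/3 + 20*√7/3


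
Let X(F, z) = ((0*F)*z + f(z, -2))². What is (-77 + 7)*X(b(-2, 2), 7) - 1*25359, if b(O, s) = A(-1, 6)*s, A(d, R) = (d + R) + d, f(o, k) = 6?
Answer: -27879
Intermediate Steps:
A(d, R) = R + 2*d (A(d, R) = (R + d) + d = R + 2*d)
b(O, s) = 4*s (b(O, s) = (6 + 2*(-1))*s = (6 - 2)*s = 4*s)
X(F, z) = 36 (X(F, z) = ((0*F)*z + 6)² = (0*z + 6)² = (0 + 6)² = 6² = 36)
(-77 + 7)*X(b(-2, 2), 7) - 1*25359 = (-77 + 7)*36 - 1*25359 = -70*36 - 25359 = -2520 - 25359 = -27879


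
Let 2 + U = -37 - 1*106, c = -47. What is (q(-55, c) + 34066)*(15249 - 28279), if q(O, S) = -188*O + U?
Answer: -576720830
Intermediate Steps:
U = -145 (U = -2 + (-37 - 1*106) = -2 + (-37 - 106) = -2 - 143 = -145)
q(O, S) = -145 - 188*O (q(O, S) = -188*O - 145 = -145 - 188*O)
(q(-55, c) + 34066)*(15249 - 28279) = ((-145 - 188*(-55)) + 34066)*(15249 - 28279) = ((-145 + 10340) + 34066)*(-13030) = (10195 + 34066)*(-13030) = 44261*(-13030) = -576720830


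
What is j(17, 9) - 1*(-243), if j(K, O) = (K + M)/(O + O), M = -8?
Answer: 487/2 ≈ 243.50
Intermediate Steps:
j(K, O) = (-8 + K)/(2*O) (j(K, O) = (K - 8)/(O + O) = (-8 + K)/((2*O)) = (-8 + K)*(1/(2*O)) = (-8 + K)/(2*O))
j(17, 9) - 1*(-243) = (½)*(-8 + 17)/9 - 1*(-243) = (½)*(⅑)*9 + 243 = ½ + 243 = 487/2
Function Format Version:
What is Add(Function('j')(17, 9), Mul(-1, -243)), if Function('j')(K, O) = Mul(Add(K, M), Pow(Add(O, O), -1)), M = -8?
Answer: Rational(487, 2) ≈ 243.50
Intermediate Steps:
Function('j')(K, O) = Mul(Rational(1, 2), Pow(O, -1), Add(-8, K)) (Function('j')(K, O) = Mul(Add(K, -8), Pow(Add(O, O), -1)) = Mul(Add(-8, K), Pow(Mul(2, O), -1)) = Mul(Add(-8, K), Mul(Rational(1, 2), Pow(O, -1))) = Mul(Rational(1, 2), Pow(O, -1), Add(-8, K)))
Add(Function('j')(17, 9), Mul(-1, -243)) = Add(Mul(Rational(1, 2), Pow(9, -1), Add(-8, 17)), Mul(-1, -243)) = Add(Mul(Rational(1, 2), Rational(1, 9), 9), 243) = Add(Rational(1, 2), 243) = Rational(487, 2)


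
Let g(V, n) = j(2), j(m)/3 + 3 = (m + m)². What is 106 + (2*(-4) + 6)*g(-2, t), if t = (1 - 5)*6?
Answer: 28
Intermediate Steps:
j(m) = -9 + 12*m² (j(m) = -9 + 3*(m + m)² = -9 + 3*(2*m)² = -9 + 3*(4*m²) = -9 + 12*m²)
t = -24 (t = -4*6 = -24)
g(V, n) = 39 (g(V, n) = -9 + 12*2² = -9 + 12*4 = -9 + 48 = 39)
106 + (2*(-4) + 6)*g(-2, t) = 106 + (2*(-4) + 6)*39 = 106 + (-8 + 6)*39 = 106 - 2*39 = 106 - 78 = 28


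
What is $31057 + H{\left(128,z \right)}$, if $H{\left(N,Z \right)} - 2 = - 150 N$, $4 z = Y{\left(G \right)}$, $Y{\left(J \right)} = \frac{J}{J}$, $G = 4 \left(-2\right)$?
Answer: $11859$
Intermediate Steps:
$G = -8$
$Y{\left(J \right)} = 1$
$z = \frac{1}{4}$ ($z = \frac{1}{4} \cdot 1 = \frac{1}{4} \approx 0.25$)
$H{\left(N,Z \right)} = 2 - 150 N$
$31057 + H{\left(128,z \right)} = 31057 + \left(2 - 19200\right) = 31057 - 19198 = 11859$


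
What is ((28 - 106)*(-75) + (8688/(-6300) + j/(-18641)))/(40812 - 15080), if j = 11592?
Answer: 4087970669/17987632950 ≈ 0.22727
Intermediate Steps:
((28 - 106)*(-75) + (8688/(-6300) + j/(-18641)))/(40812 - 15080) = ((28 - 106)*(-75) + (8688/(-6300) + 11592/(-18641)))/(40812 - 15080) = (-78*(-75) + (8688*(-1/6300) + 11592*(-1/18641)))/25732 = (5850 + (-724/525 - 1656/2663))*(1/25732) = (5850 - 2797412/1398075)*(1/25732) = (8175941338/1398075)*(1/25732) = 4087970669/17987632950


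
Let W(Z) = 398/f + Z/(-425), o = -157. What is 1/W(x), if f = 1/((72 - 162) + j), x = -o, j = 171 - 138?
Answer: -425/9641707 ≈ -4.4079e-5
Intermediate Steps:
j = 33
x = 157 (x = -1*(-157) = 157)
f = -1/57 (f = 1/((72 - 162) + 33) = 1/(-90 + 33) = 1/(-57) = -1/57 ≈ -0.017544)
W(Z) = -22686 - Z/425 (W(Z) = 398/(-1/57) + Z/(-425) = 398*(-57) + Z*(-1/425) = -22686 - Z/425)
1/W(x) = 1/(-22686 - 1/425*157) = 1/(-22686 - 157/425) = 1/(-9641707/425) = -425/9641707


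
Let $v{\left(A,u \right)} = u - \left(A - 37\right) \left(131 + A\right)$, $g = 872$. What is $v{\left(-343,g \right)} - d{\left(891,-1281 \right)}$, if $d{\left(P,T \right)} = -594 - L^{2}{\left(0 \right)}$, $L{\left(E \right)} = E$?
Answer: $-79094$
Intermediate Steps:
$v{\left(A,u \right)} = u - \left(-37 + A\right) \left(131 + A\right)$
$d{\left(P,T \right)} = -594$ ($d{\left(P,T \right)} = -594 - 0^{2} = -594 - 0 = -594 + 0 = -594$)
$v{\left(-343,g \right)} - d{\left(891,-1281 \right)} = \left(4847 + 872 - \left(-343\right)^{2} - -32242\right) - -594 = \left(4847 + 872 - 117649 + 32242\right) + 594 = -79688 + 594 = -79094$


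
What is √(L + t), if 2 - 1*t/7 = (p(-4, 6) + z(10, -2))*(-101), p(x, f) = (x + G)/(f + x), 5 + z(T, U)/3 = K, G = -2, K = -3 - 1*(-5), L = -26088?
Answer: I*√34558 ≈ 185.9*I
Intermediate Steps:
K = 2 (K = -3 + 5 = 2)
z(T, U) = -9 (z(T, U) = -15 + 3*2 = -15 + 6 = -9)
p(x, f) = (-2 + x)/(f + x) (p(x, f) = (x - 2)/(f + x) = (-2 + x)/(f + x))
t = -8470 (t = 14 - 7*((-2 - 4)/(6 - 4) - 9)*(-101) = 14 - 7*(-6/2 - 9)*(-101) = 14 - 7*((½)*(-6) - 9)*(-101) = 14 - 7*(-3 - 9)*(-101) = 14 - (-84)*(-101) = 14 - 7*1212 = 14 - 8484 = -8470)
√(L + t) = √(-26088 - 8470) = √(-34558) = I*√34558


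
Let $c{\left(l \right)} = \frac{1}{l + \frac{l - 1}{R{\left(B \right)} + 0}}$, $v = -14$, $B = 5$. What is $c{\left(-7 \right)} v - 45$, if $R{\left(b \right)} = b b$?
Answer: $- \frac{7885}{183} \approx -43.087$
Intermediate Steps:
$R{\left(b \right)} = b^{2}$
$c{\left(l \right)} = \frac{1}{- \frac{1}{25} + \frac{26 l}{25}}$ ($c{\left(l \right)} = \frac{1}{l + \frac{l - 1}{5^{2} + 0}} = \frac{1}{l + \frac{-1 + l}{25 + 0}} = \frac{1}{l + \frac{-1 + l}{25}} = \frac{1}{l + \left(-1 + l\right) \frac{1}{25}} = \frac{1}{l + \left(- \frac{1}{25} + \frac{l}{25}\right)} = \frac{1}{- \frac{1}{25} + \frac{26 l}{25}}$)
$c{\left(-7 \right)} v - 45 = \frac{25}{-1 + 26 \left(-7\right)} \left(-14\right) - 45 = \frac{25}{-1 - 182} \left(-14\right) - 45 = \frac{25}{-183} \left(-14\right) - 45 = 25 \left(- \frac{1}{183}\right) \left(-14\right) - 45 = \left(- \frac{25}{183}\right) \left(-14\right) - 45 = \frac{350}{183} - 45 = - \frac{7885}{183}$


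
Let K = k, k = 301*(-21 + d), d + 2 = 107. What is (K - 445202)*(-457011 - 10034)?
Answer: 196120602310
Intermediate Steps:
d = 105 (d = -2 + 107 = 105)
k = 25284 (k = 301*(-21 + 105) = 301*84 = 25284)
K = 25284
(K - 445202)*(-457011 - 10034) = (25284 - 445202)*(-457011 - 10034) = -419918*(-467045) = 196120602310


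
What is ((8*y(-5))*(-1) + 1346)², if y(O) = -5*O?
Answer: 1313316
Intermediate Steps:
((8*y(-5))*(-1) + 1346)² = ((8*(-5*(-5)))*(-1) + 1346)² = ((8*25)*(-1) + 1346)² = (200*(-1) + 1346)² = (-200 + 1346)² = 1146² = 1313316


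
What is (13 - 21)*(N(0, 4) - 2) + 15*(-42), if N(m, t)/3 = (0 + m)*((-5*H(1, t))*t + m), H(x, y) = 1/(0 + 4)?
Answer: -614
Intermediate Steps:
H(x, y) = ¼ (H(x, y) = 1/4 = ¼)
N(m, t) = 3*m*(m - 5*t/4) (N(m, t) = 3*((0 + m)*((-5*¼)*t + m)) = 3*(m*(-5*t/4 + m)) = 3*(m*(m - 5*t/4)) = 3*m*(m - 5*t/4))
(13 - 21)*(N(0, 4) - 2) + 15*(-42) = (13 - 21)*((¾)*0*(-5*4 + 4*0) - 2) + 15*(-42) = -8*((¾)*0*(-20 + 0) - 2) - 630 = -8*((¾)*0*(-20) - 2) - 630 = -8*(0 - 2) - 630 = -8*(-2) - 630 = 16 - 630 = -614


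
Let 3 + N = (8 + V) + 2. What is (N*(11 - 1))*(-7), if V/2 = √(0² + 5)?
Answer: -490 - 140*√5 ≈ -803.05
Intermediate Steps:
V = 2*√5 (V = 2*√(0² + 5) = 2*√(0 + 5) = 2*√5 ≈ 4.4721)
N = 7 + 2*√5 (N = -3 + ((8 + 2*√5) + 2) = -3 + (10 + 2*√5) = 7 + 2*√5 ≈ 11.472)
(N*(11 - 1))*(-7) = ((7 + 2*√5)*(11 - 1))*(-7) = ((7 + 2*√5)*10)*(-7) = (70 + 20*√5)*(-7) = -490 - 140*√5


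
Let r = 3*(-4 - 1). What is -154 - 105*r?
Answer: 1421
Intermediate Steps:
r = -15 (r = 3*(-5) = -15)
-154 - 105*r = -154 - 105*(-15) = -154 + 1575 = 1421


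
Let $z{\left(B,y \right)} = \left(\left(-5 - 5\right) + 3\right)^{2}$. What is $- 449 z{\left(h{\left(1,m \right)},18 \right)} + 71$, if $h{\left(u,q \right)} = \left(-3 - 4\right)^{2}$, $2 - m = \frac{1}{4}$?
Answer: $-21930$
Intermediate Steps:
$m = \frac{7}{4}$ ($m = 2 - \frac{1}{4} = \frac{7}{4} \approx 1.75$)
$h{\left(u,q \right)} = 49$ ($h{\left(u,q \right)} = \left(-7\right)^{2} = 49$)
$z{\left(B,y \right)} = 49$ ($z{\left(B,y \right)} = \left(-10 + 3\right)^{2} = \left(-7\right)^{2} = 49$)
$- 449 z{\left(h{\left(1,m \right)},18 \right)} + 71 = \left(-449\right) 49 + 71 = -22001 + 71 = -21930$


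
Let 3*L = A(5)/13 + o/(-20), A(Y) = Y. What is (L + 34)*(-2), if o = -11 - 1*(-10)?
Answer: -26633/390 ≈ -68.290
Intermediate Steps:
o = -1 (o = -11 + 10 = -1)
L = 113/780 (L = (5/13 - 1/(-20))/3 = (5*(1/13) - 1*(-1/20))/3 = (5/13 + 1/20)/3 = (1/3)*(113/260) = 113/780 ≈ 0.14487)
(L + 34)*(-2) = (113/780 + 34)*(-2) = (26633/780)*(-2) = -26633/390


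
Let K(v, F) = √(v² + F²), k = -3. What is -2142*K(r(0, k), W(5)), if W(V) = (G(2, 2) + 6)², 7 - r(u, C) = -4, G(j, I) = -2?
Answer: -2142*√377 ≈ -41590.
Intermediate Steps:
r(u, C) = 11 (r(u, C) = 7 - 1*(-4) = 7 + 4 = 11)
W(V) = 16 (W(V) = (-2 + 6)² = 4² = 16)
K(v, F) = √(F² + v²)
-2142*K(r(0, k), W(5)) = -2142*√(16² + 11²) = -2142*√(256 + 121) = -2142*√377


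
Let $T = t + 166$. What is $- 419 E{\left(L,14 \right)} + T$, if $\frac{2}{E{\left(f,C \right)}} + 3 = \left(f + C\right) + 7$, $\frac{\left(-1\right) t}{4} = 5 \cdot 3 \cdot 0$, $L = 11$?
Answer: $\frac{3976}{29} \approx 137.1$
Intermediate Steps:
$t = 0$ ($t = - 4 \cdot 5 \cdot 3 \cdot 0 = - 4 \cdot 15 \cdot 0 = \left(-4\right) 0 = 0$)
$E{\left(f,C \right)} = \frac{2}{4 + C + f}$ ($E{\left(f,C \right)} = \frac{2}{-3 + \left(\left(f + C\right) + 7\right)} = \frac{2}{-3 + \left(\left(C + f\right) + 7\right)} = \frac{2}{-3 + \left(7 + C + f\right)} = \frac{2}{4 + C + f}$)
$T = 166$ ($T = 0 + 166 = 166$)
$- 419 E{\left(L,14 \right)} + T = - 419 \frac{2}{4 + 14 + 11} + 166 = - 419 \cdot \frac{2}{29} + 166 = - 419 \cdot 2 \cdot \frac{1}{29} + 166 = \left(-419\right) \frac{2}{29} + 166 = - \frac{838}{29} + 166 = \frac{3976}{29}$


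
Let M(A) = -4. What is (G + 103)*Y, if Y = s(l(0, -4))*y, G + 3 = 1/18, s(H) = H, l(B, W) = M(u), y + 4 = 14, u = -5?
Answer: -36020/9 ≈ -4002.2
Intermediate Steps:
y = 10 (y = -4 + 14 = 10)
l(B, W) = -4
G = -53/18 (G = -3 + 1/18 = -53/18 ≈ -2.9444)
Y = -40 (Y = -4*10 = -40)
(G + 103)*Y = (-53/18 + 103)*(-40) = (1801/18)*(-40) = -36020/9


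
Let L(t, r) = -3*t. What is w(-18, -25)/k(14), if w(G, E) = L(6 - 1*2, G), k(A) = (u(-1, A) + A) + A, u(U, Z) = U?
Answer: -4/9 ≈ -0.44444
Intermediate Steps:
k(A) = -1 + 2*A (k(A) = (-1 + A) + A = -1 + 2*A)
w(G, E) = -12 (w(G, E) = -3*(6 - 1*2) = -3*(6 - 2) = -3*4 = -12)
w(-18, -25)/k(14) = -12/(-1 + 2*14) = -12/(-1 + 28) = -12/27 = -12*1/27 = -4/9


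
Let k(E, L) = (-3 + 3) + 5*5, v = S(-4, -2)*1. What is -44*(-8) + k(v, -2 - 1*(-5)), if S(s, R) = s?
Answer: 377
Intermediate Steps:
v = -4 (v = -4*1 = -4)
k(E, L) = 25 (k(E, L) = 0 + 25 = 25)
-44*(-8) + k(v, -2 - 1*(-5)) = -44*(-8) + 25 = 352 + 25 = 377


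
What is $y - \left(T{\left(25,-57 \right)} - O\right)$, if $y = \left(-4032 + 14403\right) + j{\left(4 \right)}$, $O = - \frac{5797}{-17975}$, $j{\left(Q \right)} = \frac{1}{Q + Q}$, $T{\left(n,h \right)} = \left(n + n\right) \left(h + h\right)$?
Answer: $\frac{2311074151}{143800} \approx 16071.0$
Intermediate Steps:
$T{\left(n,h \right)} = 4 h n$ ($T{\left(n,h \right)} = 2 n 2 h = 4 h n$)
$j{\left(Q \right)} = \frac{1}{2 Q}$
$O = \frac{5797}{17975}$ ($O = \left(-5797\right) \left(- \frac{1}{17975}\right) = \frac{5797}{17975} \approx 0.3225$)
$y = \frac{82969}{8}$ ($y = \left(-4032 + 14403\right) + \frac{1}{2 \cdot 4} = 10371 + \frac{1}{2} \cdot \frac{1}{4} = 10371 + \frac{1}{8} = \frac{82969}{8} \approx 10371.0$)
$y - \left(T{\left(25,-57 \right)} - O\right) = \frac{82969}{8} - \left(4 \left(-57\right) 25 - \frac{5797}{17975}\right) = \frac{82969}{8} - \left(-5700 - \frac{5797}{17975}\right) = \frac{82969}{8} - - \frac{102463297}{17975} = \frac{82969}{8} + \frac{102463297}{17975} = \frac{2311074151}{143800}$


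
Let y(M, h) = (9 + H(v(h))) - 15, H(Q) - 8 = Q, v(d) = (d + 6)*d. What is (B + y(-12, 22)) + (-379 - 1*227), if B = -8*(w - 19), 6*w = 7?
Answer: 464/3 ≈ 154.67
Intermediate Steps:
v(d) = d*(6 + d) (v(d) = (6 + d)*d = d*(6 + d))
H(Q) = 8 + Q
w = 7/6 (w = (⅙)*7 = 7/6 ≈ 1.1667)
B = 428/3 (B = -8*(7/6 - 19) = -8*(-107/6) = 428/3 ≈ 142.67)
y(M, h) = 2 + h*(6 + h) (y(M, h) = (9 + (8 + h*(6 + h))) - 15 = (17 + h*(6 + h)) - 15 = 2 + h*(6 + h))
(B + y(-12, 22)) + (-379 - 1*227) = (428/3 + (2 + 22*(6 + 22))) + (-379 - 1*227) = (428/3 + (2 + 22*28)) + (-379 - 227) = (428/3 + (2 + 616)) - 606 = (428/3 + 618) - 606 = 2282/3 - 606 = 464/3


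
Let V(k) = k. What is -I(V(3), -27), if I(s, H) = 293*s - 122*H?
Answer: -4173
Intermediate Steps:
I(s, H) = -122*H + 293*s
-I(V(3), -27) = -(-122*(-27) + 293*3) = -(3294 + 879) = -1*4173 = -4173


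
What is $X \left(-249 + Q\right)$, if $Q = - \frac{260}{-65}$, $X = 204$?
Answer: $-49980$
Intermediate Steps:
$Q = 4$ ($Q = \left(-260\right) \left(- \frac{1}{65}\right) = 4$)
$X \left(-249 + Q\right) = 204 \left(-249 + 4\right) = 204 \left(-245\right) = -49980$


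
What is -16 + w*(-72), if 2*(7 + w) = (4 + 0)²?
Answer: -88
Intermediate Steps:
w = 1 (w = -7 + (4 + 0)²/2 = -7 + (½)*4² = -7 + (½)*16 = -7 + 8 = 1)
-16 + w*(-72) = -16 + 1*(-72) = -16 - 72 = -88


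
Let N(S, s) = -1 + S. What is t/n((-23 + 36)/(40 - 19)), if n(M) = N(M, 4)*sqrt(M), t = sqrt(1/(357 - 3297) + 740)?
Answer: -3*sqrt(989897545)/1040 ≈ -90.758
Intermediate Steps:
t = sqrt(32633985)/210 (t = sqrt(1/(-2940) + 740) = sqrt(-1/2940 + 740) = sqrt(2175599/2940) = sqrt(32633985)/210 ≈ 27.203)
n(M) = sqrt(M)*(-1 + M) (n(M) = (-1 + M)*sqrt(M) = sqrt(M)*(-1 + M))
t/n((-23 + 36)/(40 - 19)) = (sqrt(32633985)/210)/((sqrt((-23 + 36)/(40 - 19))*(-1 + (-23 + 36)/(40 - 19)))) = (sqrt(32633985)/210)/((sqrt(13/21)*(-1 + 13/21))) = (sqrt(32633985)/210)/(((sqrt(273)/21)*(-8/21))) = (sqrt(32633985)/210)/((-8*sqrt(273)/441)) = (sqrt(32633985)/210)*(-21*sqrt(273)/104) = -3*sqrt(989897545)/1040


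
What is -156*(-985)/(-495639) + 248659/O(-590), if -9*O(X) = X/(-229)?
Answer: -84669412615187/97475670 ≈ -8.6862e+5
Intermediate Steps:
O(X) = X/2061 (O(X) = -X/(9*(-229)) = -X*(-1)/(9*229) = -(-1)*X/2061 = X/2061)
-156*(-985)/(-495639) + 248659/O(-590) = -156*(-985)/(-495639) + 248659/(((1/2061)*(-590))) = 153660*(-1/495639) + 248659/(-590/2061) = -51220/165213 + 248659*(-2061/590) = -51220/165213 - 512486199/590 = -84669412615187/97475670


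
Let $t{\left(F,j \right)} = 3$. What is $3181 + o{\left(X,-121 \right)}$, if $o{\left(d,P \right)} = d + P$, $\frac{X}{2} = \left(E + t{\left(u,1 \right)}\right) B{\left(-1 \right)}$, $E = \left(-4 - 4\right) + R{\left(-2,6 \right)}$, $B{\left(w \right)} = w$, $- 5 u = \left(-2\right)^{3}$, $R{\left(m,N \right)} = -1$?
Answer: $3072$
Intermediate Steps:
$u = \frac{8}{5}$ ($u = - \frac{\left(-2\right)^{3}}{5} = \left(- \frac{1}{5}\right) \left(-8\right) = \frac{8}{5} \approx 1.6$)
$E = -9$ ($E = \left(-4 - 4\right) - 1 = -8 - 1 = -9$)
$X = 12$ ($X = 2 \left(-9 + 3\right) \left(-1\right) = 2 \left(\left(-6\right) \left(-1\right)\right) = 2 \cdot 6 = 12$)
$o{\left(d,P \right)} = P + d$
$3181 + o{\left(X,-121 \right)} = 3181 + \left(-121 + 12\right) = 3181 - 109 = 3072$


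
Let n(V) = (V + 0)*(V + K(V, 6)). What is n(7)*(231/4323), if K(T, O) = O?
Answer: 637/131 ≈ 4.8626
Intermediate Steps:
n(V) = V*(6 + V) (n(V) = (V + 0)*(V + 6) = V*(6 + V))
n(7)*(231/4323) = (7*(6 + 7))*(231/4323) = (7*13)*(231*(1/4323)) = 91*(7/131) = 637/131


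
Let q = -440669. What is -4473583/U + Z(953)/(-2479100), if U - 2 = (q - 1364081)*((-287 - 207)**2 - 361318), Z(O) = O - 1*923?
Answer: -436010007509/13118448293610205 ≈ -3.3236e-5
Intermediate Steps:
Z(O) = -923 + O (Z(O) = O - 923 = -923 + O)
U = 211664689502 (U = 2 + (-440669 - 1364081)*((-287 - 207)**2 - 361318) = 2 - 1804750*((-494)**2 - 361318) = 2 - 1804750*(244036 - 361318) = 2 - 1804750*(-117282) = 2 + 211664689500 = 211664689502)
-4473583/U + Z(953)/(-2479100) = -4473583/211664689502 + (-923 + 953)/(-2479100) = -4473583*1/211664689502 + 30*(-1/2479100) = -4473583/211664689502 - 3/247910 = -436010007509/13118448293610205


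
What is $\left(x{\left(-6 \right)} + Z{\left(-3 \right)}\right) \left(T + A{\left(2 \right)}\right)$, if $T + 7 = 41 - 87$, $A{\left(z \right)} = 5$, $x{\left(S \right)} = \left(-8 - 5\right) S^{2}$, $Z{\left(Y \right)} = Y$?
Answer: $22608$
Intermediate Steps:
$x{\left(S \right)} = - 13 S^{2}$ ($x{\left(S \right)} = \left(-8 - 5\right) S^{2} = - 13 S^{2}$)
$T = -53$ ($T = -7 + \left(41 - 87\right) = -7 - 46 = -53$)
$\left(x{\left(-6 \right)} + Z{\left(-3 \right)}\right) \left(T + A{\left(2 \right)}\right) = \left(- 13 \left(-6\right)^{2} - 3\right) \left(-53 + 5\right) = \left(\left(-13\right) 36 - 3\right) \left(-48\right) = \left(-468 - 3\right) \left(-48\right) = \left(-471\right) \left(-48\right) = 22608$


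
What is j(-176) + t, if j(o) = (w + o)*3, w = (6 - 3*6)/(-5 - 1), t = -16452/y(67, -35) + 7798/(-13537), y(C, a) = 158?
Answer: -670210210/1069423 ≈ -626.70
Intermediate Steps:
t = -111971404/1069423 (t = -16452/158 + 7798/(-13537) = -16452*1/158 + 7798*(-1/13537) = -8226/79 - 7798/13537 = -111971404/1069423 ≈ -104.70)
w = 2 (w = (6 - 18)/(-6) = -12*(-1/6) = 2)
j(o) = 6 + 3*o (j(o) = (2 + o)*3 = 6 + 3*o)
j(-176) + t = (6 + 3*(-176)) - 111971404/1069423 = (6 - 528) - 111971404/1069423 = -522 - 111971404/1069423 = -670210210/1069423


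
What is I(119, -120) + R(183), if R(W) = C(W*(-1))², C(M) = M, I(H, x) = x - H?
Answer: 33250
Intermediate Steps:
R(W) = W² (R(W) = (W*(-1))² = (-W)² = W²)
I(119, -120) + R(183) = (-120 - 1*119) + 183² = (-120 - 119) + 33489 = -239 + 33489 = 33250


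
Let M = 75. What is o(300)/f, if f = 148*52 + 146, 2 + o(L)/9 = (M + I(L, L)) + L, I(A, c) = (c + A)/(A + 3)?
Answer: 113619/264014 ≈ 0.43035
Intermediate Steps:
I(A, c) = (A + c)/(3 + A)
o(L) = 657 + 9*L + 18*L/(3 + L) (o(L) = -18 + 9*((75 + (L + L)/(3 + L)) + L) = -18 + 9*((75 + (2*L)/(3 + L)) + L) = -18 + 9*((75 + 2*L/(3 + L)) + L) = -18 + 9*(75 + L + 2*L/(3 + L)) = -18 + (675 + 9*L + 18*L/(3 + L)) = 657 + 9*L + 18*L/(3 + L))
f = 7842 (f = 7696 + 146 = 7842)
o(300)/f = (9*(219 + 300² + 78*300)/(3 + 300))/7842 = (9*(219 + 90000 + 23400)/303)*(1/7842) = (9*(1/303)*113619)*(1/7842) = (340857/101)*(1/7842) = 113619/264014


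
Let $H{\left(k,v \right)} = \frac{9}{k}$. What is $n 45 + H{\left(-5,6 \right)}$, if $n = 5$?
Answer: $\frac{1116}{5} \approx 223.2$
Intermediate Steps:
$n 45 + H{\left(-5,6 \right)} = 5 \cdot 45 + \frac{9}{-5} = 225 + 9 \left(- \frac{1}{5}\right) = 225 - \frac{9}{5} = \frac{1116}{5}$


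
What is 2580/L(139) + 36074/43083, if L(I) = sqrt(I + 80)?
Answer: 36074/43083 + 860*sqrt(219)/73 ≈ 175.18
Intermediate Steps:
L(I) = sqrt(80 + I)
2580/L(139) + 36074/43083 = 2580/(sqrt(80 + 139)) + 36074/43083 = 2580/(sqrt(219)) + 36074*(1/43083) = 2580*(sqrt(219)/219) + 36074/43083 = 860*sqrt(219)/73 + 36074/43083 = 36074/43083 + 860*sqrt(219)/73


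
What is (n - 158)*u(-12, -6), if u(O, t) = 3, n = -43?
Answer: -603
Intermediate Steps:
(n - 158)*u(-12, -6) = (-43 - 158)*3 = -201*3 = -603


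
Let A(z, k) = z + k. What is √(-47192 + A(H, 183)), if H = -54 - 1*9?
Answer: 4*I*√2942 ≈ 216.96*I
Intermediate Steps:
H = -63 (H = -54 - 9 = -63)
A(z, k) = k + z
√(-47192 + A(H, 183)) = √(-47192 + (183 - 63)) = √(-47192 + 120) = √(-47072) = 4*I*√2942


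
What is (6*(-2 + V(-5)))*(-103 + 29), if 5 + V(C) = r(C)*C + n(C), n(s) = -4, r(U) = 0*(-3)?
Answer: 4884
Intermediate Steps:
r(U) = 0
V(C) = -9 (V(C) = -5 + (0*C - 4) = -5 + (0 - 4) = -5 - 4 = -9)
(6*(-2 + V(-5)))*(-103 + 29) = (6*(-2 - 9))*(-103 + 29) = (6*(-11))*(-74) = -66*(-74) = 4884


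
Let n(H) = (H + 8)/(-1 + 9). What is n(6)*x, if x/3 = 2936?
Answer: 15414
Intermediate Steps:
x = 8808 (x = 3*2936 = 8808)
n(H) = 1 + H/8 (n(H) = (8 + H)/8 = (8 + H)*(⅛) = 1 + H/8)
n(6)*x = (1 + (⅛)*6)*8808 = (1 + ¾)*8808 = (7/4)*8808 = 15414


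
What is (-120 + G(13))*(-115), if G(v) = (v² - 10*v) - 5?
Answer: 9890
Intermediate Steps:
G(v) = -5 + v² - 10*v
(-120 + G(13))*(-115) = (-120 + (-5 + 13² - 10*13))*(-115) = (-120 + (-5 + 169 - 130))*(-115) = (-120 + 34)*(-115) = -86*(-115) = 9890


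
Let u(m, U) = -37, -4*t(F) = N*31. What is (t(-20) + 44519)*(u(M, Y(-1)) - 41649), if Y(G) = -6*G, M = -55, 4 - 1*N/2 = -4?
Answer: -1850649970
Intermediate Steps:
N = 16 (N = 8 - 2*(-4) = 8 + 8 = 16)
t(F) = -124 (t(F) = -4*31 = -1/4*496 = -124)
(t(-20) + 44519)*(u(M, Y(-1)) - 41649) = (-124 + 44519)*(-37 - 41649) = 44395*(-41686) = -1850649970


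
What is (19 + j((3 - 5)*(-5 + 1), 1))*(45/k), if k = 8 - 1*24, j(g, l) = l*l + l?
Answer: -945/16 ≈ -59.063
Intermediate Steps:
j(g, l) = l + l² (j(g, l) = l² + l = l + l²)
k = -16 (k = 8 - 24 = -16)
(19 + j((3 - 5)*(-5 + 1), 1))*(45/k) = (19 + 1*(1 + 1))*(45/(-16)) = (19 + 1*2)*(45*(-1/16)) = (19 + 2)*(-45/16) = 21*(-45/16) = -945/16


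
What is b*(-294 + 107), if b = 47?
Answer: -8789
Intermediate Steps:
b*(-294 + 107) = 47*(-294 + 107) = 47*(-187) = -8789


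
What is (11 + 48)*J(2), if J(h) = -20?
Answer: -1180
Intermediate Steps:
(11 + 48)*J(2) = (11 + 48)*(-20) = 59*(-20) = -1180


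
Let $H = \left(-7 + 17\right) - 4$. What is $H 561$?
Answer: $3366$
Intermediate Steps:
$H = 6$ ($H = 10 - 4 = 6$)
$H 561 = 6 \cdot 561 = 3366$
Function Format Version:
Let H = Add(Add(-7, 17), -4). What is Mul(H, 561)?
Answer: 3366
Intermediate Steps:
H = 6 (H = Add(10, -4) = 6)
Mul(H, 561) = Mul(6, 561) = 3366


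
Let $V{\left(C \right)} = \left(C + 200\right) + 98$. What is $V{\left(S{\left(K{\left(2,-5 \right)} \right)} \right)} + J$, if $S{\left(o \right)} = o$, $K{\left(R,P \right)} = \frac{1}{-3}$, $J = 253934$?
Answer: $\frac{762695}{3} \approx 2.5423 \cdot 10^{5}$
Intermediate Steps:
$K{\left(R,P \right)} = - \frac{1}{3}$
$V{\left(C \right)} = 298 + C$ ($V{\left(C \right)} = \left(200 + C\right) + 98 = 298 + C$)
$V{\left(S{\left(K{\left(2,-5 \right)} \right)} \right)} + J = \left(298 - \frac{1}{3}\right) + 253934 = \frac{893}{3} + 253934 = \frac{762695}{3}$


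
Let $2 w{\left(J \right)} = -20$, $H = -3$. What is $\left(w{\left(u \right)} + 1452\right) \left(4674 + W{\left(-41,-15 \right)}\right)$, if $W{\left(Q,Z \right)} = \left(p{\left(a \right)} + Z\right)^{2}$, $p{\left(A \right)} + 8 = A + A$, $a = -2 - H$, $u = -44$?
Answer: $7375830$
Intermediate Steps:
$a = 1$ ($a = -2 - -3 = -2 + 3 = 1$)
$w{\left(J \right)} = -10$ ($w{\left(J \right)} = \frac{1}{2} \left(-20\right) = -10$)
$p{\left(A \right)} = -8 + 2 A$ ($p{\left(A \right)} = -8 + \left(A + A\right) = -8 + 2 A$)
$W{\left(Q,Z \right)} = \left(-6 + Z\right)^{2}$ ($W{\left(Q,Z \right)} = \left(\left(-8 + 2 \cdot 1\right) + Z\right)^{2} = \left(\left(-8 + 2\right) + Z\right)^{2} = \left(-6 + Z\right)^{2}$)
$\left(w{\left(u \right)} + 1452\right) \left(4674 + W{\left(-41,-15 \right)}\right) = \left(-10 + 1452\right) \left(4674 + \left(-6 - 15\right)^{2}\right) = 1442 \left(4674 + \left(-21\right)^{2}\right) = 1442 \left(4674 + 441\right) = 1442 \cdot 5115 = 7375830$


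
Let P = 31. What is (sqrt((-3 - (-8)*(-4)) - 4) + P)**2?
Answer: (31 + I*sqrt(39))**2 ≈ 922.0 + 387.19*I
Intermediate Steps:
(sqrt((-3 - (-8)*(-4)) - 4) + P)**2 = (sqrt((-3 - (-8)*(-4)) - 4) + 31)**2 = (sqrt((-3 - 4*8) - 4) + 31)**2 = (sqrt((-3 - 32) - 4) + 31)**2 = (sqrt(-35 - 4) + 31)**2 = (sqrt(-39) + 31)**2 = (I*sqrt(39) + 31)**2 = (31 + I*sqrt(39))**2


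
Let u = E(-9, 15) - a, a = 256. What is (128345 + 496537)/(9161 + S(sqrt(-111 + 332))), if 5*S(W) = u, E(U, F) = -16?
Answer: 3124410/45533 ≈ 68.619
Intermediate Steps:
u = -272 (u = -16 - 1*256 = -16 - 256 = -272)
S(W) = -272/5 (S(W) = (1/5)*(-272) = -272/5)
(128345 + 496537)/(9161 + S(sqrt(-111 + 332))) = (128345 + 496537)/(9161 - 272/5) = 624882/(45533/5) = 624882*(5/45533) = 3124410/45533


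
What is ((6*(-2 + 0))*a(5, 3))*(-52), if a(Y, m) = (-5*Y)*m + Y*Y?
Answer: -31200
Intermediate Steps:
a(Y, m) = Y**2 - 5*Y*m (a(Y, m) = -5*Y*m + Y**2 = Y**2 - 5*Y*m)
((6*(-2 + 0))*a(5, 3))*(-52) = ((6*(-2 + 0))*(5*(5 - 5*3)))*(-52) = ((6*(-2))*(5*(5 - 15)))*(-52) = -60*(-10)*(-52) = -12*(-50)*(-52) = 600*(-52) = -31200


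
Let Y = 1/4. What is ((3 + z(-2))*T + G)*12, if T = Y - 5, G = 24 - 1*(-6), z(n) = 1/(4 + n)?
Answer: 321/2 ≈ 160.50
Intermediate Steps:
Y = ¼ ≈ 0.25000
G = 30 (G = 24 + 6 = 30)
T = -19/4 (T = ¼ - 5 = -19/4 ≈ -4.7500)
((3 + z(-2))*T + G)*12 = ((3 + 1/(4 - 2))*(-19/4) + 30)*12 = ((3 + 1/2)*(-19/4) + 30)*12 = ((3 + ½)*(-19/4) + 30)*12 = ((7/2)*(-19/4) + 30)*12 = (-133/8 + 30)*12 = (107/8)*12 = 321/2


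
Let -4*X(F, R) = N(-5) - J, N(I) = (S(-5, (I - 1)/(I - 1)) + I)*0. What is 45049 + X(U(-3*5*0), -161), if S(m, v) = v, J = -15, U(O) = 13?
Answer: 180181/4 ≈ 45045.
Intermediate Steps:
N(I) = 0 (N(I) = ((I - 1)/(I - 1) + I)*0 = ((-1 + I)/(-1 + I) + I)*0 = (1 + I)*0 = 0)
X(F, R) = -15/4 (X(F, R) = -(0 - 1*(-15))/4 = -(0 + 15)/4 = -¼*15 = -15/4)
45049 + X(U(-3*5*0), -161) = 45049 - 15/4 = 180181/4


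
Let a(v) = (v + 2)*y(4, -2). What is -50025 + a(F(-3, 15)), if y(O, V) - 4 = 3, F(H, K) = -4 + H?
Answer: -50060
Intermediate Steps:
y(O, V) = 7 (y(O, V) = 4 + 3 = 7)
a(v) = 14 + 7*v (a(v) = (v + 2)*7 = (2 + v)*7 = 14 + 7*v)
-50025 + a(F(-3, 15)) = -50025 + (14 + 7*(-4 - 3)) = -50025 + (14 + 7*(-7)) = -50025 + (14 - 49) = -50025 - 35 = -50060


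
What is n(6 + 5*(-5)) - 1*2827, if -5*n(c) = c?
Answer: -14116/5 ≈ -2823.2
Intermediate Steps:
n(c) = -c/5
n(6 + 5*(-5)) - 1*2827 = -(6 + 5*(-5))/5 - 1*2827 = -(6 - 25)/5 - 2827 = -1/5*(-19) - 2827 = 19/5 - 2827 = -14116/5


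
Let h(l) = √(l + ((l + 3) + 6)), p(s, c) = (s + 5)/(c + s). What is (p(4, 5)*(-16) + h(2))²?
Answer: (-16 + √13)² ≈ 153.62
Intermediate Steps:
p(s, c) = (5 + s)/(c + s)
h(l) = √(9 + 2*l) (h(l) = √(l + ((3 + l) + 6)) = √(l + (9 + l)) = √(9 + 2*l))
(p(4, 5)*(-16) + h(2))² = (((5 + 4)/(5 + 4))*(-16) + √(9 + 2*2))² = ((9/9)*(-16) + √(9 + 4))² = (((⅑)*9)*(-16) + √13)² = (1*(-16) + √13)² = (-16 + √13)²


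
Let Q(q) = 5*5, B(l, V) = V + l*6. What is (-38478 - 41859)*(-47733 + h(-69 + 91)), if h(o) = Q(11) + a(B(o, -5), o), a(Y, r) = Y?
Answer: 3822514797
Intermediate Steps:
B(l, V) = V + 6*l
Q(q) = 25
h(o) = 20 + 6*o (h(o) = 25 + (-5 + 6*o) = 20 + 6*o)
(-38478 - 41859)*(-47733 + h(-69 + 91)) = (-38478 - 41859)*(-47733 + (20 + 6*(-69 + 91))) = -80337*(-47733 + (20 + 6*22)) = -80337*(-47733 + (20 + 132)) = -80337*(-47733 + 152) = -80337*(-47581) = 3822514797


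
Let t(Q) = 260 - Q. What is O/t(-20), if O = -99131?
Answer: -99131/280 ≈ -354.04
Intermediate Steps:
O/t(-20) = -99131/(260 - 1*(-20)) = -99131/(260 + 20) = -99131/280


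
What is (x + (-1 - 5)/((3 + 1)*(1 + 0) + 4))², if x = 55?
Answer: 47089/16 ≈ 2943.1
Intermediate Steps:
(x + (-1 - 5)/((3 + 1)*(1 + 0) + 4))² = (55 + (-1 - 5)/((3 + 1)*(1 + 0) + 4))² = (55 - 6/(4*1 + 4))² = (55 - 6/(4 + 4))² = (55 - 6/8)² = (55 + (⅛)*(-6))² = (55 - ¾)² = (217/4)² = 47089/16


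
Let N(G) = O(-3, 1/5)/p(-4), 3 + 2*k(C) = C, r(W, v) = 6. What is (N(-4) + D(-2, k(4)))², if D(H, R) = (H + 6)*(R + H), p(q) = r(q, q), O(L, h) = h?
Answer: 32041/900 ≈ 35.601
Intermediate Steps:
k(C) = -3/2 + C/2
p(q) = 6
D(H, R) = (6 + H)*(H + R)
N(G) = 1/30 (N(G) = 1/(5*6) = (⅕)*(⅙) = 1/30)
(N(-4) + D(-2, k(4)))² = (1/30 + ((-2)² + 6*(-2) + 6*(-3/2 + (½)*4) - 2*(-3/2 + (½)*4)))² = (1/30 + (4 - 12 + 6*(-3/2 + 2) - 2*(-3/2 + 2)))² = (1/30 + (4 - 12 + 6*(½) - 2*½))² = (1/30 + (4 - 12 + 3 - 1))² = (1/30 - 6)² = (-179/30)² = 32041/900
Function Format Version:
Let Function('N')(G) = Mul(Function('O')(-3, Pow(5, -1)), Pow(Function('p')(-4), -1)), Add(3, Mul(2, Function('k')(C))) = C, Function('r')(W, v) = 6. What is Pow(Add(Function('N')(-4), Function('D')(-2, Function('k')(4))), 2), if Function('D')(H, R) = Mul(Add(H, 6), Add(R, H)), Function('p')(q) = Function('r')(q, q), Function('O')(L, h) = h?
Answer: Rational(32041, 900) ≈ 35.601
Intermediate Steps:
Function('k')(C) = Add(Rational(-3, 2), Mul(Rational(1, 2), C))
Function('p')(q) = 6
Function('D')(H, R) = Mul(Add(6, H), Add(H, R))
Function('N')(G) = Rational(1, 30) (Function('N')(G) = Mul(Pow(5, -1), Pow(6, -1)) = Mul(Rational(1, 5), Rational(1, 6)) = Rational(1, 30))
Pow(Add(Function('N')(-4), Function('D')(-2, Function('k')(4))), 2) = Pow(Add(Rational(1, 30), Add(Pow(-2, 2), Mul(6, -2), Mul(6, Add(Rational(-3, 2), Mul(Rational(1, 2), 4))), Mul(-2, Add(Rational(-3, 2), Mul(Rational(1, 2), 4))))), 2) = Pow(Add(Rational(1, 30), Add(4, -12, Mul(6, Add(Rational(-3, 2), 2)), Mul(-2, Add(Rational(-3, 2), 2)))), 2) = Pow(Add(Rational(1, 30), Add(4, -12, Mul(6, Rational(1, 2)), Mul(-2, Rational(1, 2)))), 2) = Pow(Add(Rational(1, 30), Add(4, -12, 3, -1)), 2) = Pow(Add(Rational(1, 30), -6), 2) = Pow(Rational(-179, 30), 2) = Rational(32041, 900)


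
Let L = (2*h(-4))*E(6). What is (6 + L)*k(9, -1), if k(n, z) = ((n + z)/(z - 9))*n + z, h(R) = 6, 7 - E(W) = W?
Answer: -738/5 ≈ -147.60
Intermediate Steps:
E(W) = 7 - W
k(n, z) = z + n*(n + z)/(-9 + z) (k(n, z) = ((n + z)/(-9 + z))*n + z = n*(n + z)/(-9 + z) + z = z + n*(n + z)/(-9 + z))
L = 12 (L = (2*6)*(7 - 1*6) = 12*(7 - 6) = 12*1 = 12)
(6 + L)*k(9, -1) = (6 + 12)*((9² + (-1)² - 9*(-1) + 9*(-1))/(-9 - 1)) = 18*((81 + 1 + 9 - 9)/(-10)) = 18*(-⅒*82) = 18*(-41/5) = -738/5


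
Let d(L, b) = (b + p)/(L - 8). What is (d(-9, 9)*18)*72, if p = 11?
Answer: -25920/17 ≈ -1524.7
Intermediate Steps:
d(L, b) = (11 + b)/(-8 + L) (d(L, b) = (b + 11)/(L - 8) = (11 + b)/(-8 + L))
(d(-9, 9)*18)*72 = (((11 + 9)/(-8 - 9))*18)*72 = ((20/(-17))*18)*72 = (-1/17*20*18)*72 = -20/17*18*72 = -360/17*72 = -25920/17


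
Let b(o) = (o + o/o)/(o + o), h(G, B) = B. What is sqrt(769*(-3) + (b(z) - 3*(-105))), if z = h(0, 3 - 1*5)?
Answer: I*sqrt(7967)/2 ≈ 44.629*I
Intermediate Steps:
z = -2 (z = 3 - 1*5 = 3 - 5 = -2)
b(o) = (1 + o)/(2*o) (b(o) = (o + 1)/((2*o)) = (1 + o)*(1/(2*o)) = (1 + o)/(2*o))
sqrt(769*(-3) + (b(z) - 3*(-105))) = sqrt(769*(-3) + ((1/2)*(1 - 2)/(-2) - 3*(-105))) = sqrt(-2307 + ((1/2)*(-1/2)*(-1) + 315)) = sqrt(-2307 + (1/4 + 315)) = sqrt(-2307 + 1261/4) = sqrt(-7967/4) = I*sqrt(7967)/2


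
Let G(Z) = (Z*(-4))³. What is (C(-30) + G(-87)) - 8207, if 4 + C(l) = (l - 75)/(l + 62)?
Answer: 1348351287/32 ≈ 4.2136e+7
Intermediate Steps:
G(Z) = -64*Z³ (G(Z) = (-4*Z)³ = -64*Z³)
C(l) = -4 + (-75 + l)/(62 + l) (C(l) = -4 + (l - 75)/(l + 62) = -4 + (-75 + l)/(62 + l))
(C(-30) + G(-87)) - 8207 = ((-323 - 3*(-30))/(62 - 30) - 64*(-87)³) - 8207 = ((-323 + 90)/32 - 64*(-658503)) - 8207 = ((1/32)*(-233) + 42144192) - 8207 = (-233/32 + 42144192) - 8207 = 1348613911/32 - 8207 = 1348351287/32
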